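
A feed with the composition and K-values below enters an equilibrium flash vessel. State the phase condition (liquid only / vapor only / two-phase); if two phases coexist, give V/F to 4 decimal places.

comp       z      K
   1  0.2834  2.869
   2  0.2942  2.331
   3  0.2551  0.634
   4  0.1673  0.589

vapor only

ΣzᵢKᵢ = 1.7591; Σzᵢ/Kᵢ = 0.9114.
Since Σzᵢ/Kᵢ < 1 the mixture is above its dew point — single vapor phase.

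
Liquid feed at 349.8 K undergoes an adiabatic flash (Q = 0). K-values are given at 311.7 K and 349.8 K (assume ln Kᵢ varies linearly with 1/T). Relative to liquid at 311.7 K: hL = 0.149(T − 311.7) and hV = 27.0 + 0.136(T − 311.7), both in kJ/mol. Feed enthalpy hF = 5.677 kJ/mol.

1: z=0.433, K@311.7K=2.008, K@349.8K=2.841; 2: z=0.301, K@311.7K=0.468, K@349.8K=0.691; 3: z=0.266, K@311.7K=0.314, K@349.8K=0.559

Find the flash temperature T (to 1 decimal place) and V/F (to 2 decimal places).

T = 314.2 K, V/F = 0.20

Adiabatic flash: solve Rachford–Rice at each trial T, then check hF = ψ·hV(T) + (1−ψ)·hL(T).
  T = 311.7 K: K = (2.008, 0.468, 0.314), RR gives ψ = 0.153, H_out = 4.129 kJ/mol
  T = 349.8 K: K = (2.841, 0.691, 0.559), RR gives ψ = 0.843, H_out = 28.012 kJ/mol
  T = 330.8 K: K = (2.414, 0.575, 0.426), RR gives ψ = 0.468, H_out = 15.377 kJ/mol
  T = 321.2 K: K = (2.206, 0.520, 0.367), RR gives ψ = 0.312, H_out = 9.800 kJ/mol
  T = 316.4 K: K = (2.105, 0.494, 0.340), RR gives ψ = 0.233, H_out = 6.985 kJ/mol
  T = 314.0 K: K = (2.055, 0.480, 0.326), RR gives ψ = 0.193, H_out = 5.543 kJ/mol
Linear interpolation between T = 314.0 (H_out = 5.543) and T = 316.4 (H_out = 6.985) on hF = 5.677 gives T ≈ 314.2 K, at which ψ = 0.20.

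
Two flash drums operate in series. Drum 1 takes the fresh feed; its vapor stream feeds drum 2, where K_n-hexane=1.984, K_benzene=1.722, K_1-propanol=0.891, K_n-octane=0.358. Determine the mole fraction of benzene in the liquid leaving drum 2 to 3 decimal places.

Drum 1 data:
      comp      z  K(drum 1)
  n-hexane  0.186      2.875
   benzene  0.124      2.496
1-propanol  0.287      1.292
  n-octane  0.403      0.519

x_benzene (drum 2) = 0.128

Drum 1:
Newton–Raphson from ψ₁ = 0.5:
  ψ₁ = 0.500: g = 0.1040, g' = -0.445 → ψ₁ = 0.734
  ψ₁ = 0.734: g = 0.0047, g' = -0.418 → ψ₁ = 0.745
Converged at ψ₁ = 0.745.
Drum-1 compositions:
  n-hexane: x = 0.078, y = 0.223
  benzene: x = 0.059, y = 0.146
  1-propanol: x = 0.236, y = 0.305
  n-octane: x = 0.628, y = 0.326
Drum-2 feed = drum-1 vapor: z₂ = (0.2231, 0.1464, 0.3046, 0.3259).
Drum 2:
Let ψ₂ = V/F and solve Σ zᵢ(Kᵢ−1)/(1+ψ₂(Kᵢ−1)) = 0.
g(0) = ΣzᵢKᵢ − 1 = 0.083 and g(1) = 1 − Σzᵢ/Kᵢ = -0.450, so a root lies in (0, 1).
Iterate (Newton) starting at ψ₂ = 0.5:
  ψ₂ = 0.500: g = -0.1185, g' = -0.434 → ψ₂ = 0.227
  ψ₂ = 0.227: g = -0.0086, g' = -0.389 → ψ₂ = 0.205
Converged at ψ₂ = 0.205.
  n-hexane: x = 0.186, y = 0.368
  benzene: x = 0.128, y = 0.220
  1-propanol: x = 0.312, y = 0.278
  n-octane: x = 0.375, y = 0.134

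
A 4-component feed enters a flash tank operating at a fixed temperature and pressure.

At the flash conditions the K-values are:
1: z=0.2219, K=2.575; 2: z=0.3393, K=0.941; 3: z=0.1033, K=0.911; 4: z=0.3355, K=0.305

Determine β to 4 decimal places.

Iterate (Newton) starting at β = 0.5:
  β = 0.5000: g = -0.19208, g' = -0.5551 → β = 0.1539
  β = 0.1539: g = -0.00934, g' = -0.5618 → β = 0.1373
  β = 0.1373: g = 0.00008, g' = -0.5722 → β = 0.1375
Converged at β = 0.1375.

β = 0.1375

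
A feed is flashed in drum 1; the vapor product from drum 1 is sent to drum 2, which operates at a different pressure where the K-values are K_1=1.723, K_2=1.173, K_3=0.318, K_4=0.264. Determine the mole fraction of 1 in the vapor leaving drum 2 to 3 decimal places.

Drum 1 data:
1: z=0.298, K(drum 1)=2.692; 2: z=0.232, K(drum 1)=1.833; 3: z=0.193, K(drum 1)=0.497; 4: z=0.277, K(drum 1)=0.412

y_1 (drum 2) = 0.567

Drum 1:
Let ψ₁ = V/F and solve Σ zᵢ(Kᵢ−1)/(1+ψ₁(Kᵢ−1)) = 0.
Check two-phase: ΣzᵢKᵢ = 1.438 > 1 and Σzᵢ/Kᵢ = 1.298 > 1, so g(0) = 0.438 > 0 and g(1) = -0.298 < 0.
Newton iteration, ψ₁⁰ = 0.6:
  ψ₁ = 0.600: g = -0.0116, g' = -0.610 → ψ₁ = 0.581
Converged at ψ₁ = 0.581.
Drum-1 compositions:
  1: x = 0.150, y = 0.405
  2: x = 0.156, y = 0.287
  3: x = 0.273, y = 0.136
  4: x = 0.421, y = 0.173
Drum-2 feed = drum-1 vapor: z₂ = (0.4046, 0.2866, 0.1355, 0.1733).
Drum 2:
Let ψ₂ = V/F and solve Σ zᵢ(Kᵢ−1)/(1+ψ₂(Kᵢ−1)) = 0.
g(0) = ΣzᵢKᵢ − 1 = 0.122 and g(1) = 1 − Σzᵢ/Kᵢ = -0.562, so a root lies in (0, 1).
Newton iteration, ψ₂⁰ = 0.5:
  ψ₂ = 0.500: g = -0.0816, g' = -0.502 → ψ₂ = 0.337
  ψ₂ = 0.337: g = -0.0077, g' = -0.417 → ψ₂ = 0.319
Converged at ψ₂ = 0.319.
  1: x = 0.329, y = 0.567
  2: x = 0.272, y = 0.319
  3: x = 0.173, y = 0.055
  4: x = 0.226, y = 0.060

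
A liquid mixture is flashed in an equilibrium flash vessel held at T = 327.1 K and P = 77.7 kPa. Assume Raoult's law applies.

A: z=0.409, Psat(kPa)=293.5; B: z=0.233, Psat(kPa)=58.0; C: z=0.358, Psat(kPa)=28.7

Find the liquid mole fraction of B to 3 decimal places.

x_B = 0.274

Raoult's law: Kᵢ = Pᵢˢᵃᵗ/P = Pᵢˢᵃᵗ/77.7.
  K_A = 293.5/77.7 = 3.77735, K_B = 58.0/77.7 = 0.74646, K_C = 28.7/77.7 = 0.36937
Material balance + equilibrium reduce to Σ zᵢ(Kᵢ−1)/(1+ψ(Kᵢ−1)) = 0.
Check two-phase: ΣzᵢKᵢ = 1.851 > 1 and Σzᵢ/Kᵢ = 1.390 > 1, so g(0) = 0.851 > 0 and g(1) = -0.390 < 0.
Newton iteration, ψ⁰ = 0.44:
  ψ = 0.440: g = 0.1323, g' = -0.931 → ψ = 0.582
  ψ = 0.582: g = 0.0081, g' = -0.837 → ψ = 0.592
Converged at ψ = 0.592.
Compositions from xᵢ = zᵢ/(1+ψ(Kᵢ−1)), yᵢ = Kᵢxᵢ:
  A: x = 0.155, y = 0.584
  B: x = 0.274, y = 0.205
  C: x = 0.571, y = 0.211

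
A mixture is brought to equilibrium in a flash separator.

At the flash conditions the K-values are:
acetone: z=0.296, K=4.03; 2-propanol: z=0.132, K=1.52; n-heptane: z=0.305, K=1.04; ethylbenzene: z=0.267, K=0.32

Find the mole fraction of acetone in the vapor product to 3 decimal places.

Newton–Raphson from V/F = 0.51:
  V/F = 0.510: g = 0.1406, g' = -0.732 → V/F = 0.702
  V/F = 0.702: g = 0.0014, g' = -0.750 → V/F = 0.704
Converged at V/F = 0.704.
Compositions from xᵢ = zᵢ/(1+V/F(Kᵢ−1)), yᵢ = Kᵢxᵢ:
  acetone: x = 0.094, y = 0.381
  2-propanol: x = 0.097, y = 0.147
  n-heptane: x = 0.297, y = 0.309
  ethylbenzene: x = 0.512, y = 0.164

y_acetone = 0.381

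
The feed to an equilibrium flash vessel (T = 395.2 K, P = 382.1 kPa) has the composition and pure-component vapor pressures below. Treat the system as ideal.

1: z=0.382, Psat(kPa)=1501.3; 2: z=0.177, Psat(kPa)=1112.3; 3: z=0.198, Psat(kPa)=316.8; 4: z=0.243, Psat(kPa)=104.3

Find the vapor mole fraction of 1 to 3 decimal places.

y_1 = 0.447

Raoult's law: Kᵢ = Pᵢˢᵃᵗ/P = Pᵢˢᵃᵗ/382.1.
  K_1 = 1501.3/382.1 = 3.92908, K_2 = 1112.3/382.1 = 2.91102, K_3 = 316.8/382.1 = 0.82910, K_4 = 104.3/382.1 = 0.27297
Material balance + equilibrium reduce to Σ zᵢ(Kᵢ−1)/(1+β(Kᵢ−1)) = 0.
Check two-phase: ΣzᵢKᵢ = 2.247 > 1 and Σzᵢ/Kᵢ = 1.287 > 1, so g(0) = 1.247 > 0 and g(1) = -0.287 < 0.
Newton–Raphson from β = 0.5:
  β = 0.500: g = 0.3124, g' = -1.033 → β = 0.803
  β = 0.803: g = 0.0041, g' = -1.141 → β = 0.806
Converged at β = 0.806.
Compositions from xᵢ = zᵢ/(1+β(Kᵢ−1)), yᵢ = Kᵢxᵢ:
  1: x = 0.114, y = 0.447
  2: x = 0.070, y = 0.203
  3: x = 0.230, y = 0.190
  4: x = 0.587, y = 0.160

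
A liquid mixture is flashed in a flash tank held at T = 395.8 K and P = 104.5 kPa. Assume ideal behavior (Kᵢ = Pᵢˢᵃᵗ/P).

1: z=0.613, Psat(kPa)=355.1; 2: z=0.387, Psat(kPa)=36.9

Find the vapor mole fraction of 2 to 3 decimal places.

y_2 = 0.278

Raoult's law: Kᵢ = Pᵢˢᵃᵗ/P = Pᵢˢᵃᵗ/104.5.
  K_1 = 355.1/104.5 = 3.39809, K_2 = 36.9/104.5 = 0.35311
Material balance + equilibrium reduce to Σ zᵢ(Kᵢ−1)/(1+ψ(Kᵢ−1)) = 0.
g(0) = ΣzᵢKᵢ − 1 = 1.220 and g(1) = 1 − Σzᵢ/Kᵢ = -0.276, so a root lies in (0, 1).
Iterate (Newton) starting at ψ = 0.5:
  ψ = 0.500: g = 0.2985, g' = -1.083 → ψ = 0.776
  ψ = 0.776: g = 0.0115, g' = -1.083 → ψ = 0.786
Converged at ψ = 0.786.
Compositions from xᵢ = zᵢ/(1+ψ(Kᵢ−1)), yᵢ = Kᵢxᵢ:
  1: x = 0.212, y = 0.722
  2: x = 0.788, y = 0.278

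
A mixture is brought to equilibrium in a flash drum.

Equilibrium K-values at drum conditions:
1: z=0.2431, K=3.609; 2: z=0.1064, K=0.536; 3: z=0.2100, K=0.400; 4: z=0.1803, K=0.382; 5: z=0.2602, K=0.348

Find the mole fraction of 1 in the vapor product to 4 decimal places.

Newton–Raphson from ψ = 0.3:
  ψ = 0.3000: g = -0.20292, g' = -0.9388 → ψ = 0.0838
  ψ = 0.0838: g = 0.03940, g' = -1.4231 → ψ = 0.1115
  ψ = 0.1115: g = 0.00157, g' = -1.3133 → ψ = 0.1127
Converged at ψ = 0.1127.
Compositions from xᵢ = zᵢ/(1+ψ(Kᵢ−1)), yᵢ = Kᵢxᵢ:
  1: x = 0.1879, y = 0.6780
  2: x = 0.1123, y = 0.0602
  3: x = 0.2252, y = 0.0901
  4: x = 0.1938, y = 0.0740
  5: x = 0.2808, y = 0.0977

y_1 = 0.6780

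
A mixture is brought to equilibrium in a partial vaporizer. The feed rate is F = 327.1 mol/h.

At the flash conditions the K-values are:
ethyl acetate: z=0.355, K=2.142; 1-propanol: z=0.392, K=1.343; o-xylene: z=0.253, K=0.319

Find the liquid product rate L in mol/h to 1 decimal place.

Let β = V/F and solve Σ zᵢ(Kᵢ−1)/(1+β(Kᵢ−1)) = 0.
g(0) = ΣzᵢKᵢ − 1 = 0.368 and g(1) = 1 − Σzᵢ/Kᵢ = -0.251, so a root lies in (0, 1).
Iterate (Newton) starting at β = 0.5:
  β = 0.500: g = 0.1116, g' = -0.491 → β = 0.727
  β = 0.727: g = -0.0123, g' = -0.628 → β = 0.708
  β = 0.708: g = -0.0002, g' = -0.609 → β = 0.707
Converged at β = 0.707.
Then V = β·F = 0.7074·327.1 = 231.4 mol/h and L = F − V = 95.7 mol/h.

L = 95.7 mol/h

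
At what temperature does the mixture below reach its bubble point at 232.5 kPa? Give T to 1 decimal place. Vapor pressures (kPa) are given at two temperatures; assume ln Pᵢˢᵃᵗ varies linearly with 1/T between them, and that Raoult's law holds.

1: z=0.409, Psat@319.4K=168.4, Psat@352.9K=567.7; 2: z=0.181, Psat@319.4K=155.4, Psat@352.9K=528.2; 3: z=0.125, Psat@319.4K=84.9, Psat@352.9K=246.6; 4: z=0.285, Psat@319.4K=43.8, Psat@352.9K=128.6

T = 337.2 K

Bubble-point temperature: ΣzᵢPᵢˢᵃᵗ(T) = P. Interpolate ln Pᵢˢᵃᵗ = aᵢ + bᵢ/T.
  T = 319.4 K: ΣzᵢPᵢˢᵃᵗ = 120.10 kPa
  T = 352.9 K: ΣzᵢPᵢˢᵃᵗ = 395.27 kPa
  T = 336.1 K: ΣzᵢPᵢˢᵃᵗ = 223.96 kPa
  T = 344.5 K: ΣzᵢPᵢˢᵃᵗ = 299.57 kPa
  T = 340.3 K: ΣzᵢPᵢˢᵃᵗ = 259.48 kPa
  T = 338.2 K: ΣzᵢPᵢˢᵃᵗ = 241.17 kPa
  T = 337.1 K: ΣzᵢPᵢˢᵃᵗ = 232.02 kPa
Interpolating between 337.1 K and 338.2 K gives T ≈ 337.2 K.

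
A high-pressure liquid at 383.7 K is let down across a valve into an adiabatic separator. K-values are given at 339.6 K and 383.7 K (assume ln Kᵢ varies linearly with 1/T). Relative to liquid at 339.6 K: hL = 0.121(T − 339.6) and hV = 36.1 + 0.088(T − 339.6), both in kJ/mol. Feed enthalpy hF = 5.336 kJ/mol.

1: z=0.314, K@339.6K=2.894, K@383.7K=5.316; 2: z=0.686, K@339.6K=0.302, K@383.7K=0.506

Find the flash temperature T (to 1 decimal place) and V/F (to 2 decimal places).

T = 343.9 K, V/F = 0.13

Adiabatic flash: solve Rachford–Rice at each trial T, then check hF = ψ·hV(T) + (1−ψ)·hL(T).
  T = 339.6 K: K = (2.894, 0.302), RR gives ψ = 0.088, H_out = 3.165 kJ/mol
  T = 383.7 K: K = (5.316, 0.506), RR gives ψ = 0.477, H_out = 21.851 kJ/mol
  T = 361.6 K: K = (3.993, 0.397), RR gives ψ = 0.291, H_out = 12.971 kJ/mol
  T = 350.6 K: K = (3.417, 0.348), RR gives ψ = 0.197, H_out = 8.389 kJ/mol
  T = 345.1 K: K = (3.149, 0.324), RR gives ψ = 0.145, H_out = 5.892 kJ/mol
  T = 342.4 K: K = (3.022, 0.313), RR gives ψ = 0.118, H_out = 4.587 kJ/mol
  T = 343.8 K: K = (3.087, 0.319), RR gives ψ = 0.132, H_out = 5.271 kJ/mol
Linear interpolation between T = 343.8 (H_out = 5.271) and T = 345.1 (H_out = 5.892) on hF = 5.336 gives T ≈ 343.9 K, at which ψ = 0.13.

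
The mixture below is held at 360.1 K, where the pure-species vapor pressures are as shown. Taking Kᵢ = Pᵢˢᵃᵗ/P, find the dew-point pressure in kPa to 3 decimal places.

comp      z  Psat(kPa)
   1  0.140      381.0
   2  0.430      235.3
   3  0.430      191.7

At the dew point ψ → 1, so Σzᵢ/Kᵢ = 1 with Kᵢ = Pᵢˢᵃᵗ/P ⇒ 1/P = Σzᵢ/Pᵢˢᵃᵗ.
1/P = 0.140/381.0 + 0.430/235.3 + 0.430/191.7 = 0.004438 ⇒ P = 225.327 kPa

Pdew = 225.327 kPa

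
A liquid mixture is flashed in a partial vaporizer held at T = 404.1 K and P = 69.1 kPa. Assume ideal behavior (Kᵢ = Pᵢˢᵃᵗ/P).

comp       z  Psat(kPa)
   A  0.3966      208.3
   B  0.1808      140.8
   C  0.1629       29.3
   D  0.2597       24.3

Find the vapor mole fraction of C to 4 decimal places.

Raoult's law: Kᵢ = Pᵢˢᵃᵗ/P = Pᵢˢᵃᵗ/69.1.
  K_A = 208.3/69.1 = 3.014472, K_B = 140.8/69.1 = 2.037627, K_C = 29.3/69.1 = 0.424023, K_D = 24.3/69.1 = 0.351664
Let β = V/F and solve Σ zᵢ(Kᵢ−1)/(1+β(Kᵢ−1)) = 0.
Feasibility: ΣzᵢKᵢ = 1.7243, Σzᵢ/Kᵢ = 1.3430 — both > 1, two phases present.
Newton–Raphson from β = 0.69:
  β = 0.6900: g = -0.01676, g' = -0.8541 → β = 0.6704
  β = 0.6704: g = -0.00010, g' = -0.8439 → β = 0.6703
Converged at β = 0.6703.
Compositions from xᵢ = zᵢ/(1+β(Kᵢ−1)), yᵢ = Kᵢxᵢ:
  A: x = 0.1688, y = 0.5087
  B: x = 0.1066, y = 0.2173
  C: x = 0.2653, y = 0.1125
  D: x = 0.4593, y = 0.1615

y_C = 0.1125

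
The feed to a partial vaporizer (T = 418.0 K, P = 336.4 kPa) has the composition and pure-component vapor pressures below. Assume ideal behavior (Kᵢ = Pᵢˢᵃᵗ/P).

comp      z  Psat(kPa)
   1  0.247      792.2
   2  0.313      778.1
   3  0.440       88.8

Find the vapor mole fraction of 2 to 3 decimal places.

Raoult's law: Kᵢ = Pᵢˢᵃᵗ/P = Pᵢˢᵃᵗ/336.4.
  K_1 = 792.2/336.4 = 2.35493, K_2 = 778.1/336.4 = 2.31302, K_3 = 88.8/336.4 = 0.26397
Material balance + equilibrium reduce to Σ zᵢ(Kᵢ−1)/(1+ψ(Kᵢ−1)) = 0.
Check two-phase: ΣzᵢKᵢ = 1.422 > 1 and Σzᵢ/Kᵢ = 1.907 > 1, so g(0) = 0.422 > 0 and g(1) = -0.907 < 0.
Iterate (Newton) starting at ψ = 0.5:
  ψ = 0.500: g = -0.0648, g' = -0.955 → ψ = 0.432
  ψ = 0.432: g = -0.0016, g' = -0.913 → ψ = 0.430
Converged at ψ = 0.430.
Compositions from xᵢ = zᵢ/(1+ψ(Kᵢ−1)), yᵢ = Kᵢxᵢ:
  1: x = 0.156, y = 0.367
  2: x = 0.200, y = 0.463
  3: x = 0.644, y = 0.170

y_2 = 0.463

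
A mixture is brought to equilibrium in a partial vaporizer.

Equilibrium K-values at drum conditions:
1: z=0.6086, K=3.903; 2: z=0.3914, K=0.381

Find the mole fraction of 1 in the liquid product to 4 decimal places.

x_1 = 0.1758

Binary case is linear: z₁(K₁−1)(1+ψ(K₂−1)) + z₂(K₂−1)(1+ψ(K₁−1)) = 0
⇒ ψ = [z₁(K₁−1)+z₂(K₂−1)] / [−(K₁−1)(K₂−1)] = 1.52449/1.79696 = 0.8484
Compositions from xᵢ = zᵢ/(1+ψ(Kᵢ−1)), yᵢ = Kᵢxᵢ:
  1: x = 0.1758, y = 0.6860
  2: x = 0.8242, y = 0.3140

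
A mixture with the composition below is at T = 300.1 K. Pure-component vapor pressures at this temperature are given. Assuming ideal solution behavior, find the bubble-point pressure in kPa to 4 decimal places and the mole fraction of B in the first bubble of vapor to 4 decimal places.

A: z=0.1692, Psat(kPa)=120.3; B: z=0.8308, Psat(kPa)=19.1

At the bubble point ψ → 0, so ΣzᵢKᵢ = 1 with Kᵢ = Pᵢˢᵃᵗ/P ⇒ P = ΣzᵢPᵢˢᵃᵗ.
P = 0.1692·120.3 + 0.8308·19.1 = 36.2230 kPa
yᵢ = zᵢPᵢˢᵃᵗ/P ⇒ y_B = 0.8308·19.1/36.2230 = 0.4381

Pbub = 36.2230 kPa, y_B = 0.4381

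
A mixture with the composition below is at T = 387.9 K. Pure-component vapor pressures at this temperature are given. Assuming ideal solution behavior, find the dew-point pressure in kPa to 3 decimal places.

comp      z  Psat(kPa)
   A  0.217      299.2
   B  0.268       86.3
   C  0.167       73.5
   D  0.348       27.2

Pdew = 52.919 kPa

At the dew point ψ → 1, so Σzᵢ/Kᵢ = 1 with Kᵢ = Pᵢˢᵃᵗ/P ⇒ 1/P = Σzᵢ/Pᵢˢᵃᵗ.
1/P = 0.217/299.2 + 0.268/86.3 + 0.167/73.5 + 0.348/27.2 = 0.018897 ⇒ P = 52.919 kPa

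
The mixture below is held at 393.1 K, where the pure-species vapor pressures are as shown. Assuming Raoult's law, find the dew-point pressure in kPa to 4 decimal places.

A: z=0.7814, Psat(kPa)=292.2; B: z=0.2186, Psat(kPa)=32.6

Pdew = 106.6130 kPa

At the dew point ψ → 1, so Σzᵢ/Kᵢ = 1 with Kᵢ = Pᵢˢᵃᵗ/P ⇒ 1/P = Σzᵢ/Pᵢˢᵃᵗ.
1/P = 0.7814/292.2 + 0.2186/32.6 = 0.0093797 ⇒ P = 106.6130 kPa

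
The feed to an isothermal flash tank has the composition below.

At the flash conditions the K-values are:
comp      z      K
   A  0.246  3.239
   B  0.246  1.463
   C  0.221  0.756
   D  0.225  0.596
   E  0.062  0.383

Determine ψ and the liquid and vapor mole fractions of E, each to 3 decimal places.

ψ = 0.809, x_E = 0.124, y_E = 0.047

Rachford–Rice: g(ψ) = Σ zᵢ(Kᵢ−1)/(1+ψ(Kᵢ−1)) = 0.
Feasibility: ΣzᵢKᵢ = 1.482, Σzᵢ/Kᵢ = 1.076 — both > 1, two phases present.
Newton–Raphson from ψ = 0.5:
  ψ = 0.500: g = 0.1217, g' = -0.433 → ψ = 0.781
  ψ = 0.781: g = 0.0108, g' = -0.378 → ψ = 0.810
  ψ = 0.810: g = -0.0000, g' = -0.380 → ψ = 0.809
Converged at ψ = 0.809.
Compositions from xᵢ = zᵢ/(1+ψ(Kᵢ−1)), yᵢ = Kᵢxᵢ:
  A: x = 0.087, y = 0.283
  B: x = 0.179, y = 0.262
  C: x = 0.275, y = 0.208
  D: x = 0.334, y = 0.199
  E: x = 0.124, y = 0.047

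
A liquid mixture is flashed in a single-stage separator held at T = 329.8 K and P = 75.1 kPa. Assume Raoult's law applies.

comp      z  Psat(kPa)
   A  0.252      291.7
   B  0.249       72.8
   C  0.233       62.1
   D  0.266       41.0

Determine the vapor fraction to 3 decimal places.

Raoult's law: Kᵢ = Pᵢˢᵃᵗ/P = Pᵢˢᵃᵗ/75.1.
  K_A = 291.7/75.1 = 3.88415, K_B = 72.8/75.1 = 0.96937, K_C = 62.1/75.1 = 0.82690, K_D = 41.0/75.1 = 0.54594
Rachford–Rice: g(ψ) = Σ zᵢ(Kᵢ−1)/(1+ψ(Kᵢ−1)) = 0.
Check two-phase: ΣzᵢKᵢ = 1.558 > 1 and Σzᵢ/Kᵢ = 1.091 > 1, so g(0) = 0.558 > 0 and g(1) = -0.091 < 0.
Newton iteration, ψ⁰ = 0.5:
  ψ = 0.500: g = 0.0895, g' = -0.452 → ψ = 0.698
  ψ = 0.698: g = 0.0107, g' = -0.358 → ψ = 0.728
Converged at ψ = 0.728.

ψ = 0.728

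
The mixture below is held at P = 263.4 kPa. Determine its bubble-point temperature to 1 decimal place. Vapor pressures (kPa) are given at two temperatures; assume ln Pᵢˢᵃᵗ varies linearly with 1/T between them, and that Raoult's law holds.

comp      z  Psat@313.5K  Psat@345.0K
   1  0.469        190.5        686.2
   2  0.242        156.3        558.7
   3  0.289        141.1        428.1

T = 324.3 K

Bubble-point temperature: ΣzᵢPᵢˢᵃᵗ(T) = P. Interpolate ln Pᵢˢᵃᵗ = aᵢ + bᵢ/T.
  T = 313.5 K: ΣzᵢPᵢˢᵃᵗ = 167.95 kPa
  T = 345.0 K: ΣzᵢPᵢˢᵃᵗ = 580.75 kPa
  T = 329.2 K: ΣzᵢPᵢˢᵃᵗ = 320.88 kPa
  T = 321.4 K: ΣzᵢPᵢˢᵃᵗ = 234.43 kPa
  T = 325.3 K: ΣzᵢPᵢˢᵃᵗ = 274.77 kPa
  T = 323.4 K: ΣzᵢPᵢˢᵃᵗ = 254.44 kPa
  T = 324.4 K: ΣzᵢPᵢˢᵃᵗ = 264.97 kPa
Interpolating between 323.4 K and 324.4 K gives T ≈ 324.3 K.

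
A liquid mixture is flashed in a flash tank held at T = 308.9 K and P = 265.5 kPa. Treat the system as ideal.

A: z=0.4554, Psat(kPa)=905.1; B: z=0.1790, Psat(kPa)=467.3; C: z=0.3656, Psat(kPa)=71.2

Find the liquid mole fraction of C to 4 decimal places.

x_C = 0.7043

Raoult's law: Kᵢ = Pᵢˢᵃᵗ/P = Pᵢˢᵃᵗ/265.5.
  K_A = 905.1/265.5 = 3.409040, K_B = 467.3/265.5 = 1.760075, K_C = 71.2/265.5 = 0.268173
Newton iteration, V/F⁰ = 0.44:
  V/F = 0.4400: g = 0.23990, g' = -1.1068 → V/F = 0.6567
  V/F = 0.6567: g = 0.00048, g' = -1.1683 → V/F = 0.6572
Converged at V/F = 0.6572.
Compositions from xᵢ = zᵢ/(1+V/F(Kᵢ−1)), yᵢ = Kᵢxᵢ:
  A: x = 0.1763, y = 0.6010
  B: x = 0.1194, y = 0.2101
  C: x = 0.7043, y = 0.1889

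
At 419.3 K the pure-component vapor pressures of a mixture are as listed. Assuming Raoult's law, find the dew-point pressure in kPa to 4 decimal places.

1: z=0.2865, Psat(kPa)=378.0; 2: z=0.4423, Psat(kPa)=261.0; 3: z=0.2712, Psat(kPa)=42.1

At the dew point ψ → 1, so Σzᵢ/Kᵢ = 1 with Kᵢ = Pᵢˢᵃᵗ/P ⇒ 1/P = Σzᵢ/Pᵢˢᵃᵗ.
1/P = 0.2865/378.0 + 0.4423/261.0 + 0.2712/42.1 = 0.0088944 ⇒ P = 112.4306 kPa

Pdew = 112.4306 kPa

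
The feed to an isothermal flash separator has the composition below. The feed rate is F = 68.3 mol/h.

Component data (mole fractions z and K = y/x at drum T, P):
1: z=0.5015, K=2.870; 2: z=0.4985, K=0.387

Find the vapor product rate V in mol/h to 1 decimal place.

Let ψ = V/F and solve Σ zᵢ(Kᵢ−1)/(1+ψ(Kᵢ−1)) = 0.
Check two-phase: ΣzᵢKᵢ = 1.6322 > 1 and Σzᵢ/Kᵢ = 1.4629 > 1, so g(0) = 0.6322 > 0 and g(1) = -0.4629 < 0.
Binary case is linear: z₁(K₁−1)(1+ψ(K₂−1)) + z₂(K₂−1)(1+ψ(K₁−1)) = 0
⇒ ψ = [z₁(K₁−1)+z₂(K₂−1)] / [−(K₁−1)(K₂−1)] = 0.63222/1.14631 = 0.5515
Then V = ψ·F = 0.5515·68.3 = 37.7 mol/h and L = F − V = 30.6 mol/h.

V = 37.7 mol/h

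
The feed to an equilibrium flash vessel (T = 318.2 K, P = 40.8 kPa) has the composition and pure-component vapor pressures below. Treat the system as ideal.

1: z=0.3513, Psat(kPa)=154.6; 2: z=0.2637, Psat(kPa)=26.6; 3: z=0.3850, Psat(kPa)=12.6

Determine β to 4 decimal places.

Raoult's law: Kᵢ = Pᵢˢᵃᵗ/P = Pᵢˢᵃᵗ/40.8.
  K_1 = 154.6/40.8 = 3.789216, K_2 = 26.6/40.8 = 0.651961, K_3 = 12.6/40.8 = 0.308824
Let β = V/F and solve Σ zᵢ(Kᵢ−1)/(1+β(Kᵢ−1)) = 0.
g(0) = ΣzᵢKᵢ − 1 = 0.6220 and g(1) = 1 − Σzᵢ/Kᵢ = -0.7438, so a root lies in (0, 1).
Newton–Raphson from β = 0.5:
  β = 0.5000: g = -0.10855, g' = -0.9529 → β = 0.3861
  β = 0.3861: g = 0.00281, g' = -1.0184 → β = 0.3888
Converged at β = 0.3888.

β = 0.3888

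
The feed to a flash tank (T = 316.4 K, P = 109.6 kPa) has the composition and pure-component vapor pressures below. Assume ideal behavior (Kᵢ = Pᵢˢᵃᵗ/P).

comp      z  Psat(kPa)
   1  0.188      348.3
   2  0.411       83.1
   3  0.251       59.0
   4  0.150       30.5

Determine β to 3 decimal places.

β = 0.095

Raoult's law: Kᵢ = Pᵢˢᵃᵗ/P = Pᵢˢᵃᵗ/109.6.
  K_1 = 348.3/109.6 = 3.17792, K_2 = 83.1/109.6 = 0.75821, K_3 = 59.0/109.6 = 0.53832, K_4 = 30.5/109.6 = 0.27828
Newton–Raphson from β = 0.5:
  β = 0.500: g = -0.2371, g' = -0.517 → β = 0.042
  β = 0.042: g = 0.0453, g' = -0.913 → β = 0.091
  β = 0.091: g = 0.0031, g' = -0.794 → β = 0.095
Converged at β = 0.095.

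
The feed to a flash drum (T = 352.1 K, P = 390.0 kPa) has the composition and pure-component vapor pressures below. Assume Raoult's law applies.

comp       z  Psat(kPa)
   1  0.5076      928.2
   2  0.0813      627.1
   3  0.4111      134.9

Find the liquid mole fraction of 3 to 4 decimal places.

Raoult's law: Kᵢ = Pᵢˢᵃᵗ/P = Pᵢˢᵃᵗ/390.0.
  K_1 = 928.2/390.0 = 2.380000, K_2 = 627.1/390.0 = 1.607949, K_3 = 134.9/390.0 = 0.345897
Let ψ = V/F and solve Σ zᵢ(Kᵢ−1)/(1+ψ(Kᵢ−1)) = 0.
g(0) = ΣzᵢKᵢ − 1 = 0.4810 and g(1) = 1 − Σzᵢ/Kᵢ = -0.4523, so a root lies in (0, 1).
Newton iteration, ψ⁰ = 0.5:
  ψ = 0.5000: g = 0.05281, g' = -0.7445 → ψ = 0.5709
  ψ = 0.5709: g = -0.00069, g' = -0.7670 → ψ = 0.5700
Converged at ψ = 0.5700.
Compositions from xᵢ = zᵢ/(1+ψ(Kᵢ−1)), yᵢ = Kᵢxᵢ:
  1: x = 0.2841, y = 0.6762
  2: x = 0.0604, y = 0.0971
  3: x = 0.6555, y = 0.2267

x_3 = 0.6555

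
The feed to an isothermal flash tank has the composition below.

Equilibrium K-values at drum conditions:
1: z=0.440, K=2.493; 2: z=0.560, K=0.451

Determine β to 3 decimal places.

Let β = V/F and solve Σ zᵢ(Kᵢ−1)/(1+β(Kᵢ−1)) = 0.
Check two-phase: ΣzᵢKᵢ = 1.349 > 1 and Σzᵢ/Kᵢ = 1.418 > 1, so g(0) = 0.349 > 0 and g(1) = -0.418 < 0.
Iterate (Newton) starting at β = 0.5:
  β = 0.500: g = -0.0476, g' = -0.642 → β = 0.426
Converged at β = 0.426.

β = 0.426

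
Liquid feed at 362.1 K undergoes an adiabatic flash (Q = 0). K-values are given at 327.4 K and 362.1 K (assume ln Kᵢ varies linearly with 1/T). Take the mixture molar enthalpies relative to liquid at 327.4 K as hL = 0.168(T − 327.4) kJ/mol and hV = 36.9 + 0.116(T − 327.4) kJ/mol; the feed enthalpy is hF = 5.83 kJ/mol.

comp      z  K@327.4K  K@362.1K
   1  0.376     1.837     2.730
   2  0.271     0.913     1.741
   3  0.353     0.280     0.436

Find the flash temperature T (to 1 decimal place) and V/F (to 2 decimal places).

Adiabatic flash: solve Rachford–Rice at each trial T, then check hF = ψ·hV(T) + (1−ψ)·hL(T).
  T = 327.4 K: K = (1.837, 0.913, 0.280), RR gives ψ = 0.083, H_out = 3.080 kJ/mol
  T = 362.1 K: K = (2.730, 1.741, 0.436), RR gives ψ = 0.856, H_out = 35.879 kJ/mol
  T = 344.8 K: K = (2.263, 1.283, 0.354), RR gives ψ = 0.537, H_out = 22.249 kJ/mol
  T = 336.1 K: K = (2.044, 1.087, 0.316), RR gives ψ = 0.336, H_out = 13.696 kJ/mol
  T = 331.8 K: K = (1.941, 0.998, 0.298), RR gives ψ = 0.219, H_out = 8.755 kJ/mol
  T = 329.6 K: K = (1.888, 0.955, 0.289), RR gives ψ = 0.153, H_out = 6.003 kJ/mol
Linear interpolation between T = 327.4 (H_out = 3.080) and T = 329.6 (H_out = 6.003) on hF = 5.83 gives T ≈ 329.5 K, at which ψ = 0.15.

T = 329.5 K, V/F = 0.15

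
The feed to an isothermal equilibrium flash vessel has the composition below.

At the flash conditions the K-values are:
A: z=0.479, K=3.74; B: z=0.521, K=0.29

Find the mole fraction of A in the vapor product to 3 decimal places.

Material balance + equilibrium reduce to Σ zᵢ(Kᵢ−1)/(1+V/F(Kᵢ−1)) = 0.
Feasibility: ΣzᵢKᵢ = 1.943, Σzᵢ/Kᵢ = 1.925 — both > 1, two phases present.
Binary case is linear: z₁(K₁−1)(1+V/F(K₂−1)) + z₂(K₂−1)(1+V/F(K₁−1)) = 0
⇒ V/F = [z₁(K₁−1)+z₂(K₂−1)] / [−(K₁−1)(K₂−1)] = 0.9425/1.9454 = 0.485
Compositions from xᵢ = zᵢ/(1+V/F(Kᵢ−1)), yᵢ = Kᵢxᵢ:
  A: x = 0.206, y = 0.770
  B: x = 0.794, y = 0.230

y_A = 0.770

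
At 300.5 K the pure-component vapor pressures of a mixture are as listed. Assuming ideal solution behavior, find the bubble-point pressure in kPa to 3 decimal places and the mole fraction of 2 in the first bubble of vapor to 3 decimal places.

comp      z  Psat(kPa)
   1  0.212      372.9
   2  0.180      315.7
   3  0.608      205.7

Pbub = 260.946 kPa, y_2 = 0.218

At the bubble point ψ → 0, so ΣzᵢKᵢ = 1 with Kᵢ = Pᵢˢᵃᵗ/P ⇒ P = ΣzᵢPᵢˢᵃᵗ.
P = 0.212·372.9 + 0.180·315.7 + 0.608·205.7 = 260.946 kPa
yᵢ = zᵢPᵢˢᵃᵗ/P ⇒ y_2 = 0.180·315.7/260.946 = 0.218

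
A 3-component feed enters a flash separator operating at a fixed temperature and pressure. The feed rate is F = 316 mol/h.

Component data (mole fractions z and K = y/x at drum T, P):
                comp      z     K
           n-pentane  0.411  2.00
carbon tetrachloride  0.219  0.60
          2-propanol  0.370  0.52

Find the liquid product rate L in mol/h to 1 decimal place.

L = 214.0 mol/h

Rachford–Rice: g(ψ) = Σ zᵢ(Kᵢ−1)/(1+ψ(Kᵢ−1)) = 0.
Feasibility: ΣzᵢKᵢ = 1.146, Σzᵢ/Kᵢ = 1.282 — both > 1, two phases present.
Newton iteration, ψ⁰ = 0.5:
  ψ = 0.500: g = -0.0692, g' = -0.385 → ψ = 0.320
  ψ = 0.320: g = 0.0010, g' = -0.401 → ψ = 0.323
Converged at ψ = 0.323.
Then V = ψ·F = 0.3227·316 = 102.0 mol/h and L = F − V = 214.0 mol/h.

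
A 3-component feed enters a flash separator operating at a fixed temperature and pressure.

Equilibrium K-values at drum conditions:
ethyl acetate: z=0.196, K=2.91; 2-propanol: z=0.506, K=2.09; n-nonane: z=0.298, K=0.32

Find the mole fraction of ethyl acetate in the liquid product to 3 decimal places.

Material balance + equilibrium reduce to Σ zᵢ(Kᵢ−1)/(1+β(Kᵢ−1)) = 0.
Feasibility: ΣzᵢKᵢ = 1.723, Σzᵢ/Kᵢ = 1.241 — both > 1, two phases present.
Newton–Raphson from β = 0.5:
  β = 0.500: g = 0.2414, g' = -0.755 → β = 0.820
  β = 0.820: g = -0.0206, g' = -0.980 → β = 0.799
  β = 0.799: g = -0.0004, g' = -0.944 → β = 0.798
Converged at β = 0.798.
Compositions from xᵢ = zᵢ/(1+β(Kᵢ−1)), yᵢ = Kᵢxᵢ:
  ethyl acetate: x = 0.078, y = 0.226
  2-propanol: x = 0.271, y = 0.566
  n-nonane: x = 0.652, y = 0.209

x_ethyl acetate = 0.078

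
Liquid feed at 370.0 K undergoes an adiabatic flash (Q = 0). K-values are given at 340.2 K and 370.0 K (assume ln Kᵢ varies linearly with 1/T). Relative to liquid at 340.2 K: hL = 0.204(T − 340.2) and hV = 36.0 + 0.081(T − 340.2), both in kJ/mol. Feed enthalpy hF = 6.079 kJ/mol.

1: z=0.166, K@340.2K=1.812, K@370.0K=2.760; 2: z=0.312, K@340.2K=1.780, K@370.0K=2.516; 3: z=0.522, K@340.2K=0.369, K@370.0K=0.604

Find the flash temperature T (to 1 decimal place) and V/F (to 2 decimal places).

T = 342.4 K, V/F = 0.16

Adiabatic flash: solve Rachford–Rice at each trial T, then check hF = ψ·hV(T) + (1−ψ)·hL(T).
  T = 340.2 K: K = (1.812, 1.780, 0.369), RR gives ψ = 0.098, H_out = 3.516 kJ/mol
  T = 370.0 K: K = (2.760, 2.516, 0.604), RR gives ψ = 0.880, H_out = 34.533 kJ/mol
  T = 355.1 K: K = (2.256, 2.132, 0.477), RR gives ψ = 0.469, H_out = 19.073 kJ/mol
  T = 347.6 K: K = (2.025, 1.950, 0.420), RR gives ψ = 0.290, H_out = 11.681 kJ/mol
  T = 343.9 K: K = (1.917, 1.864, 0.394), RR gives ψ = 0.197, H_out = 7.769 kJ/mol
  T = 342.0 K: K = (1.863, 1.821, 0.381), RR gives ψ = 0.147, H_out = 5.637 kJ/mol
Linear interpolation between T = 342.0 (H_out = 5.637) and T = 343.9 (H_out = 7.769) on hF = 6.079 gives T ≈ 342.4 K, at which ψ = 0.16.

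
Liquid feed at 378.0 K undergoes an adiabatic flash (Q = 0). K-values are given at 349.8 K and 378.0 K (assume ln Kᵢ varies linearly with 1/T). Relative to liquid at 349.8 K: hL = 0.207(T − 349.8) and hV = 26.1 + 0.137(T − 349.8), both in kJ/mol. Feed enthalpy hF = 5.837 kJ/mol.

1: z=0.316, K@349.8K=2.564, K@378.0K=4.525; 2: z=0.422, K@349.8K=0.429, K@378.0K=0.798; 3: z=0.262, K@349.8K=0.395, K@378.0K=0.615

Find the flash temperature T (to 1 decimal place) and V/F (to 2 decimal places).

Adiabatic flash: solve Rachford–Rice at each trial T, then check hF = ψ·hV(T) + (1−ψ)·hL(T).
  T = 349.8 K: K = (2.564, 0.429, 0.395), RR gives ψ = 0.104, H_out = 2.707 kJ/mol
  T = 378.0 K: K = (4.525, 0.798, 0.615), RR gives ψ = 0.925, H_out = 28.150 kJ/mol
  T = 363.9 K: K = (3.444, 0.592, 0.497), RR gives ψ = 0.430, H_out = 13.708 kJ/mol
  T = 356.9 K: K = (2.983, 0.506, 0.444), RR gives ψ = 0.266, H_out = 8.268 kJ/mol
  T = 353.4 K: K = (2.771, 0.467, 0.420), RR gives ψ = 0.187, H_out = 5.577 kJ/mol
  T = 355.1 K: K = (2.873, 0.486, 0.432), RR gives ψ = 0.225, H_out = 6.890 kJ/mol
Linear interpolation between T = 353.4 (H_out = 5.577) and T = 355.1 (H_out = 6.890) on hF = 5.837 gives T ≈ 353.7 K, at which ψ = 0.19.

T = 353.7 K, V/F = 0.19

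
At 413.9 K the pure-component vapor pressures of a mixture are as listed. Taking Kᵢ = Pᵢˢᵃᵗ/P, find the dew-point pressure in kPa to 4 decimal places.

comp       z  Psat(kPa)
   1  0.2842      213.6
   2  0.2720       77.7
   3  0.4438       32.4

Pdew = 53.9703 kPa

At the dew point ψ → 1, so Σzᵢ/Kᵢ = 1 with Kᵢ = Pᵢˢᵃᵗ/P ⇒ 1/P = Σzᵢ/Pᵢˢᵃᵗ.
1/P = 0.2842/213.6 + 0.2720/77.7 + 0.4438/32.4 = 0.0185287 ⇒ P = 53.9703 kPa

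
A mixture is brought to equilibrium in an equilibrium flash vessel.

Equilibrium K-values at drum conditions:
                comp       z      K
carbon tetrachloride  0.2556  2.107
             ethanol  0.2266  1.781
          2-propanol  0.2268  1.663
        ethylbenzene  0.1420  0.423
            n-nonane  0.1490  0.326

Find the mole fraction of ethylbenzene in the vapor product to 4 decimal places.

Rachford–Rice: g(β) = Σ zᵢ(Kᵢ−1)/(1+β(Kᵢ−1)) = 0.
Check two-phase: ΣzᵢKᵢ = 1.4279 > 1 and Σzᵢ/Kᵢ = 1.1777 > 1, so g(0) = 0.4279 > 0 and g(1) = -0.1777 < 0.
Newton–Raphson from β = 0.41:
  β = 0.4100: g = 0.20080, g' = -0.4995 → β = 0.8120
  β = 0.8120: g = -0.02095, g' = -0.6784 → β = 0.7811
  β = 0.7811: g = -0.00053, g' = -0.6452 → β = 0.7803
Converged at β = 0.7803.
Compositions from xᵢ = zᵢ/(1+β(Kᵢ−1)), yᵢ = Kᵢxᵢ:
  carbon tetrachloride: x = 0.1371, y = 0.2890
  ethanol: x = 0.1408, y = 0.2508
  2-propanol: x = 0.1495, y = 0.2486
  ethylbenzene: x = 0.2583, y = 0.1093
  n-nonane: x = 0.3143, y = 0.1025

y_ethylbenzene = 0.1093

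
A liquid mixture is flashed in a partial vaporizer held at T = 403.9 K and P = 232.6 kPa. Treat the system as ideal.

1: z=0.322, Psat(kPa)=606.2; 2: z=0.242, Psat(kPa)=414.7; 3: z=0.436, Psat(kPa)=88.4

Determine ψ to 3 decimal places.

ψ = 0.546

Raoult's law: Kᵢ = Pᵢˢᵃᵗ/P = Pᵢˢᵃᵗ/232.6.
  K_1 = 606.2/232.6 = 2.60619, K_2 = 414.7/232.6 = 1.78289, K_3 = 88.4/232.6 = 0.38005
Let ψ = V/F and solve Σ zᵢ(Kᵢ−1)/(1+ψ(Kᵢ−1)) = 0.
Feasibility: ΣzᵢKᵢ = 1.436, Σzᵢ/Kᵢ = 1.406 — both > 1, two phases present.
Newton–Raphson from ψ = 0.33:
  ψ = 0.330: g = 0.1488, g' = -0.713 → ψ = 0.539
  ψ = 0.539: g = 0.0048, g' = -0.690 → ψ = 0.546
Converged at ψ = 0.546.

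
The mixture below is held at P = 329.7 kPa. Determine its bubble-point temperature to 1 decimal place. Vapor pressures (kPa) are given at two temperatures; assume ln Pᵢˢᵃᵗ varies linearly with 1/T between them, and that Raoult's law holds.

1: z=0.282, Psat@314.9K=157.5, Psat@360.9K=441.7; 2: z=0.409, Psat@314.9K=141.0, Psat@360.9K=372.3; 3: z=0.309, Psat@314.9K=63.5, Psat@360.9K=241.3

T = 357.8 K

Bubble-point temperature: ΣzᵢPᵢˢᵃᵗ(T) = P. Interpolate ln Pᵢˢᵃᵗ = aᵢ + bᵢ/T.
  T = 314.9 K: ΣzᵢPᵢˢᵃᵗ = 121.71 kPa
  T = 360.9 K: ΣzᵢPᵢˢᵃᵗ = 351.39 kPa
  T = 337.9 K: ΣzᵢPᵢˢᵃᵗ = 213.92 kPa
  T = 349.4 K: ΣzᵢPᵢˢᵃᵗ = 276.28 kPa
  T = 355.1 K: ΣzᵢPᵢˢᵃᵗ = 311.82 kPa
  T = 358.0 K: ΣzᵢPᵢˢᵃᵗ = 331.17 kPa
Interpolating between 355.1 K and 358.0 K gives T ≈ 357.8 K.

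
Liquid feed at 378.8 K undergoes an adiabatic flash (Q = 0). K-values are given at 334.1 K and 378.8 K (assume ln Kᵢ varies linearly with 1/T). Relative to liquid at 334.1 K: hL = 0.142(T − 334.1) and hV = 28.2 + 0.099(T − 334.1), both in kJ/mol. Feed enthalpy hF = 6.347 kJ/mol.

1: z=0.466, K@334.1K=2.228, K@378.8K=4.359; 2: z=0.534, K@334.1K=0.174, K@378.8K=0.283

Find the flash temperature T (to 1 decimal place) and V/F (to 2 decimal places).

T = 339.4 K, V/F = 0.20

Adiabatic flash: solve Rachford–Rice at each trial T, then check hF = ψ·hV(T) + (1−ψ)·hL(T).
  T = 334.1 K: K = (2.228, 0.174), RR gives ψ = 0.129, H_out = 3.647 kJ/mol
  T = 378.8 K: K = (4.359, 0.283), RR gives ψ = 0.491, H_out = 19.249 kJ/mol
  T = 356.5 K: K = (3.185, 0.225), RR gives ψ = 0.357, H_out = 12.911 kJ/mol
  T = 345.3 K: K = (2.679, 0.199), RR gives ψ = 0.264, H_out = 8.900 kJ/mol
  T = 339.7 K: K = (2.447, 0.186), RR gives ψ = 0.204, H_out = 6.488 kJ/mol
  T = 336.9 K: K = (2.336, 0.180), RR gives ψ = 0.169, H_out = 5.132 kJ/mol
  T = 338.3 K: K = (2.391, 0.183), RR gives ψ = 0.187, H_out = 5.824 kJ/mol
Linear interpolation between T = 338.3 (H_out = 5.824) and T = 339.7 (H_out = 6.488) on hF = 6.347 gives T ≈ 339.4 K, at which ψ = 0.20.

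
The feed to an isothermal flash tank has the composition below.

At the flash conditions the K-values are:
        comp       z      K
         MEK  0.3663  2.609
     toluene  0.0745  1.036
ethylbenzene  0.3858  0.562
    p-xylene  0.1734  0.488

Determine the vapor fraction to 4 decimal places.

Let ψ = V/F and solve Σ zᵢ(Kᵢ−1)/(1+ψ(Kᵢ−1)) = 0.
Feasibility: ΣzᵢKᵢ = 1.3343, Σzᵢ/Kᵢ = 1.2541 — both > 1, two phases present.
Newton iteration, ψ⁰ = 0.5:
  ψ = 0.5000: g = -0.00644, g' = -0.4948 → ψ = 0.4870
Converged at ψ = 0.4870.

ψ = 0.4870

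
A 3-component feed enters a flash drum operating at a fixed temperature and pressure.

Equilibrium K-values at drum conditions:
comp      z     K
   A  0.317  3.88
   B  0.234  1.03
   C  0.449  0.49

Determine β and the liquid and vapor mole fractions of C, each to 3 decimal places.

Material balance + equilibrium reduce to Σ zᵢ(Kᵢ−1)/(1+β(Kᵢ−1)) = 0.
Check two-phase: ΣzᵢKᵢ = 1.691 > 1 and Σzᵢ/Kᵢ = 1.225 > 1, so g(0) = 0.691 > 0 and g(1) = -0.225 < 0.
Newton–Raphson from β = 0.62:
  β = 0.620: g = -0.0002, g' = -0.589 → β = 0.620
Converged at β = 0.620.
Compositions from xᵢ = zᵢ/(1+β(Kᵢ−1)), yᵢ = Kᵢxᵢ:
  A: x = 0.114, y = 0.442
  B: x = 0.230, y = 0.237
  C: x = 0.656, y = 0.322

β = 0.620, x_C = 0.656, y_C = 0.322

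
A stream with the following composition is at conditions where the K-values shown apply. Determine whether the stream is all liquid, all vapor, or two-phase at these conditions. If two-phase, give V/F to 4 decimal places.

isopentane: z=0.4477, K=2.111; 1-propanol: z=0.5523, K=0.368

ΣzᵢKᵢ = 1.1483; Σzᵢ/Kᵢ = 1.7129.
Both exceed 1, so a two-phase solution exists.
Iterate (Newton) starting at ψ = 0.47:
  ψ = 0.4700: g = -0.16978, g' = -0.6849 → ψ = 0.2221
  ψ = 0.2221: g = -0.00711, g' = -0.6540 → ψ = 0.2112
  ψ = 0.2112: g = 0.00001, g' = -0.6563 → ψ = 0.2113
Converged at ψ = 0.2113.

two-phase, V/F = 0.2113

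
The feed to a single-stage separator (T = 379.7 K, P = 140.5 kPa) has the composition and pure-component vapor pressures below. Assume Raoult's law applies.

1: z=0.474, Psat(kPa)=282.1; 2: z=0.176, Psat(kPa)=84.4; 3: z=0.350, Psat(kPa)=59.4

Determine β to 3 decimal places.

Raoult's law: Kᵢ = Pᵢˢᵃᵗ/P = Pᵢˢᵃᵗ/140.5.
  K_1 = 282.1/140.5 = 2.00783, K_2 = 84.4/140.5 = 0.60071, K_3 = 59.4/140.5 = 0.42278
Newton iteration, β⁰ = 0.5:
  β = 0.500: g = -0.0542, g' = -0.487 → β = 0.389
  β = 0.389: g = -0.0005, g' = -0.482 → β = 0.388
Converged at β = 0.388.

β = 0.388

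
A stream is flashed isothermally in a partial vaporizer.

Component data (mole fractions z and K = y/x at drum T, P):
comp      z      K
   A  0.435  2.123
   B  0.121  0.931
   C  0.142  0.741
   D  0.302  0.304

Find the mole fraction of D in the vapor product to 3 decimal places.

y_D = 0.126

Rachford–Rice: g(V/F) = Σ zᵢ(Kᵢ−1)/(1+V/F(Kᵢ−1)) = 0.
Check two-phase: ΣzᵢKᵢ = 1.233 > 1 and Σzᵢ/Kᵢ = 1.520 > 1, so g(0) = 0.233 > 0 and g(1) = -0.520 < 0.
Iterate (Newton) starting at V/F = 0.5:
  V/F = 0.500: g = -0.0604, g' = -0.582 → V/F = 0.396
  V/F = 0.396: g = -0.0017, g' = -0.554 → V/F = 0.393
Converged at V/F = 0.393.
Compositions from xᵢ = zᵢ/(1+V/F(Kᵢ−1)), yᵢ = Kᵢxᵢ:
  A: x = 0.302, y = 0.641
  B: x = 0.124, y = 0.116
  C: x = 0.158, y = 0.117
  D: x = 0.416, y = 0.126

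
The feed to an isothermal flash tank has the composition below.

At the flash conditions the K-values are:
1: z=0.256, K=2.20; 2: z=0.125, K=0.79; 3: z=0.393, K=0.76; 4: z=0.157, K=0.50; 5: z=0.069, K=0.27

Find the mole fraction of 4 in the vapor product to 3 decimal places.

y_4 = 0.084

Rachford–Rice: g(ψ) = Σ zᵢ(Kᵢ−1)/(1+ψ(Kᵢ−1)) = 0.
Check two-phase: ΣzᵢKᵢ = 1.058 > 1 and Σzᵢ/Kᵢ = 1.361 > 1, so g(0) = 0.058 > 0 and g(1) = -0.361 < 0.
Newton–Raphson from ψ = 0.41:
  ψ = 0.410: g = -0.0981, g' = -0.337 → ψ = 0.119
  ψ = 0.119: g = 0.0062, g' = -0.401 → ψ = 0.134
  ψ = 0.134: g = 0.0001, g' = -0.394 → ψ = 0.135
Converged at ψ = 0.135.
Compositions from xᵢ = zᵢ/(1+ψ(Kᵢ−1)), yᵢ = Kᵢxᵢ:
  1: x = 0.220, y = 0.485
  2: x = 0.129, y = 0.102
  3: x = 0.406, y = 0.309
  4: x = 0.168, y = 0.084
  5: x = 0.077, y = 0.021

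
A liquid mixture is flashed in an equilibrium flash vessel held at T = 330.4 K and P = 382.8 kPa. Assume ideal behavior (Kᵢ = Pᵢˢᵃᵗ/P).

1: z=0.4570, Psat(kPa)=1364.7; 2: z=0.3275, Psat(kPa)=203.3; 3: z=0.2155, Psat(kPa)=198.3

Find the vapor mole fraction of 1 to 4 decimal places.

y_1 = 0.5562

Raoult's law: Kᵢ = Pᵢˢᵃᵗ/P = Pᵢˢᵃᵗ/382.8.
  K_1 = 1364.7/382.8 = 3.565047, K_2 = 203.3/382.8 = 0.531087, K_3 = 198.3/382.8 = 0.518025
Rachford–Rice: g(ψ) = Σ zᵢ(Kᵢ−1)/(1+ψ(Kᵢ−1)) = 0.
Feasibility: ΣzᵢKᵢ = 1.9148, Σzᵢ/Kᵢ = 1.1609 — both > 1, two phases present.
Newton iteration, ψ⁰ = 0.5:
  ψ = 0.5000: g = 0.17612, g' = -0.7869 → ψ = 0.7238
  ψ = 0.7238: g = 0.01837, g' = -0.6516 → ψ = 0.7520
  ψ = 0.7520: g = 0.00009, g' = -0.6455 → ψ = 0.7521
Converged at ψ = 0.7521.
Compositions from xᵢ = zᵢ/(1+ψ(Kᵢ−1)), yᵢ = Kᵢxᵢ:
  1: x = 0.1560, y = 0.5562
  2: x = 0.5059, y = 0.2687
  3: x = 0.3380, y = 0.1751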